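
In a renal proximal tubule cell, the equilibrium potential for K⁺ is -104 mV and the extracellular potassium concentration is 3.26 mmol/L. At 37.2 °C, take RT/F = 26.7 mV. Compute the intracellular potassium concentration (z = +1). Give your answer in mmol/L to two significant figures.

160 mmol/L

Nernst: E = (26.7/1) · ln([out]/[in]), so ln([out]/[in]) = -104.0 × 1 / 26.7 = -3.8951.
[out]/[in] = e^(-3.8951) = 0.02034.
[in] = 3.26 / 0.02034 = 160.3 mmol/L.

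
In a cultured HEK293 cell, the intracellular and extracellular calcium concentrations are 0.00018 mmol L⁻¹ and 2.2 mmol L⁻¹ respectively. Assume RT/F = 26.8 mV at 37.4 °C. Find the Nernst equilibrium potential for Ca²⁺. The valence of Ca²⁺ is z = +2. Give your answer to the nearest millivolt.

126 mV

E = (26.8/z) · ln([Ca²⁺]_out/[Ca²⁺]_in) with z = +2.
= (26.8/2) · ln(2.2/0.00018) = 13.40 · ln(1.222e+04)
= 13.40 · (9.4110) = 126.11 mV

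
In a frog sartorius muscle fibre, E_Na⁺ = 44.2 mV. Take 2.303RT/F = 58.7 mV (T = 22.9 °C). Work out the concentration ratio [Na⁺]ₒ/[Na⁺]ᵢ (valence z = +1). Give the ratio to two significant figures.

5.7

log₁₀([out]/[in]) = E·z/(58.7) = 44.2 × 1 / 58.7 = 0.7530
[out]/[in] = 10^(0.7530) = 5.662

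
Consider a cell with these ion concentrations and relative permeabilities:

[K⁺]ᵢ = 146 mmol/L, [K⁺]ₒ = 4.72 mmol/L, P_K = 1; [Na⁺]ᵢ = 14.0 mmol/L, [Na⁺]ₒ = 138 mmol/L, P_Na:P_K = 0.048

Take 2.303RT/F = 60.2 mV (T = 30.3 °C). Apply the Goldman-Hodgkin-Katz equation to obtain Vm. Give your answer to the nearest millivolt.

-67 mV

Vm = 60.2 · log₁₀[(Σ P·[cation]ₒ + Σ P·[anion]ᵢ) / (Σ P·[cation]ᵢ + Σ P·[anion]ₒ)]
Numerator = 1×4.72 + 0.048×138 = 11.34
Denominator = 1×146 + 0.048×14.0 = 146.7
Vm = 60.2 · log₁₀(0.077343) = 60.2 × (-1.1116) = -66.92 mV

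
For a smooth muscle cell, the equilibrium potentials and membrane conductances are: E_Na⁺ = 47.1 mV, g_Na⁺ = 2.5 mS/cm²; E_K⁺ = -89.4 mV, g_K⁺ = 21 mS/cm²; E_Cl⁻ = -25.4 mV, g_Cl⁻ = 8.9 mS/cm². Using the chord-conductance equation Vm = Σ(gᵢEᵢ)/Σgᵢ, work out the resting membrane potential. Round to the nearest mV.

Σ gᵢEᵢ = 2.5·(47.1) + 21·(-89.4) + 8.9·(-25.4) = -1985.71
Σ gᵢ = 2.5 + 21 + 8.9 = 32.4
Vm = -1985.71 / 32.4 = -61.29 mV

-61 mV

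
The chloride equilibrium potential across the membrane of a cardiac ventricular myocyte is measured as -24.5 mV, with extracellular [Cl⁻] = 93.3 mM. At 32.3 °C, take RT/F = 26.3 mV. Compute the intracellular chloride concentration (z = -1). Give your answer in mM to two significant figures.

Nernst: E = (26.3/-1) · ln([out]/[in]), so ln([out]/[in]) = -24.5 × -1 / 26.3 = 0.9316.
[out]/[in] = e^(0.9316) = 2.538.
[in] = 93.3 / 2.538 = 36.75 mM.

37 mM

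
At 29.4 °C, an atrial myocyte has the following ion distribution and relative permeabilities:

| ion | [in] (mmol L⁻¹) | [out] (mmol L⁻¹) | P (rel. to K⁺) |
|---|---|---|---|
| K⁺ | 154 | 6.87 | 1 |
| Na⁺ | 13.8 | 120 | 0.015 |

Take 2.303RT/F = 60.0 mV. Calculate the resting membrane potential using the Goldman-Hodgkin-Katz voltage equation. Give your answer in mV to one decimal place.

Vm = 60.0 · log₁₀[(Σ P·[cation]ₒ + Σ P·[anion]ᵢ) / (Σ P·[cation]ᵢ + Σ P·[anion]ₒ)]
Numerator = 1×6.87 + 0.015×120 = 8.67
Denominator = 1×154 + 0.015×13.8 = 154.2
Vm = 60.0 · log₁₀(0.056223) = 60.0 × (-1.2501) = -75.01 mV

-75.0 mV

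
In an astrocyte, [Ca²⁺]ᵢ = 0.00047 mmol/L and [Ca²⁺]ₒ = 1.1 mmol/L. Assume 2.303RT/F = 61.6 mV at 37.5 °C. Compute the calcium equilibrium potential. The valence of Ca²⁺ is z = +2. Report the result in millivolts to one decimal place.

103.8 mV

E = (61.6/z) · log₁₀([Ca²⁺]_out/[Ca²⁺]_in) with z = +2.
= (61.6/2) · log₁₀(1.1/0.00047) = 30.80 · log₁₀(2340)
= 30.80 · (3.3693) = 103.77 mV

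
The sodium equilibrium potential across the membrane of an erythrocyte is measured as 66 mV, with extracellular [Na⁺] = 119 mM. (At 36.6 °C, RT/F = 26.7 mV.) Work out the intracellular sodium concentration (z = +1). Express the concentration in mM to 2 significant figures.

Nernst: E = (26.7/1) · ln([out]/[in]), so ln([out]/[in]) = 66.0 × 1 / 26.7 = 2.4719.
[out]/[in] = e^(2.4719) = 11.85.
[in] = 119 / 11.85 = 10.05 mM.

10 mM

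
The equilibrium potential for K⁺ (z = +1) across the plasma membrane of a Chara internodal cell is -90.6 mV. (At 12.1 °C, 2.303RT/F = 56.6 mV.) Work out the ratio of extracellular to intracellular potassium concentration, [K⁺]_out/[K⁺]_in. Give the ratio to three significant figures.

log₁₀([out]/[in]) = E·z/(56.6) = -90.6 × 1 / 56.6 = -1.6007
[out]/[in] = 10^(-1.6007) = 0.02508

0.0251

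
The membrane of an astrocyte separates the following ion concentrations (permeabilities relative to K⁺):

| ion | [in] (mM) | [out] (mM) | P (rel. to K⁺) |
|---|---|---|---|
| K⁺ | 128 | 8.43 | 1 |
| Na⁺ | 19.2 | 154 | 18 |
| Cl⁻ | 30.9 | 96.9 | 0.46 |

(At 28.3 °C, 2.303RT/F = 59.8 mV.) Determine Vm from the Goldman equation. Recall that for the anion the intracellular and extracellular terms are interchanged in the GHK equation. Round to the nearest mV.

44 mV

Vm = 59.8 · log₁₀[(Σ P·[cation]ₒ + Σ P·[anion]ᵢ) / (Σ P·[cation]ᵢ + Σ P·[anion]ₒ)]
Numerator = 1×8.43 + 18×154 + 0.46×30.9 = 2795
Denominator = 1×128 + 18×19.2 + 0.46×96.9 = 518.2
Vm = 59.8 · log₁₀(5.3933) = 59.8 × (0.7319) = 43.76 mV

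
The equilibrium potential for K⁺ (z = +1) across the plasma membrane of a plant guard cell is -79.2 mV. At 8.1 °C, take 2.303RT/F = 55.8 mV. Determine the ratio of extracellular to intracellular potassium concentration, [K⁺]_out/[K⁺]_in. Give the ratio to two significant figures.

0.038

log₁₀([out]/[in]) = E·z/(55.8) = -79.2 × 1 / 55.8 = -1.4194
[out]/[in] = 10^(-1.4194) = 0.03808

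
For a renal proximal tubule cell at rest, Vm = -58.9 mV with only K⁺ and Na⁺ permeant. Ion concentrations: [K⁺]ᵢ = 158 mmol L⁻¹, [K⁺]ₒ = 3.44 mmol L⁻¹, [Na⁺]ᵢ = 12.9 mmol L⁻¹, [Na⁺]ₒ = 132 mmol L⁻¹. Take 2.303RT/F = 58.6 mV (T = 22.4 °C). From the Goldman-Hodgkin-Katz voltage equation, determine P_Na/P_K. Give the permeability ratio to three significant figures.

0.0931

Let α = P_Na/P_K. GHK: Vm = 58.6·log₁₀[(Kₒ + α·Naₒ)/(Kᵢ + α·Naᵢ)].
10^(Vm/58.6) = 10^(-58.9/58.6) = 0.098828
So 0.098828·(Kᵢ + α·Naᵢ) = Kₒ + α·Naₒ → α = (0.098828·158.0 − 3.44) / (132.0 − 0.098828·12.9)
α = (15.61 − 3.44) / (132.0 − 1.275) = 12.17/130.7 = 0.09313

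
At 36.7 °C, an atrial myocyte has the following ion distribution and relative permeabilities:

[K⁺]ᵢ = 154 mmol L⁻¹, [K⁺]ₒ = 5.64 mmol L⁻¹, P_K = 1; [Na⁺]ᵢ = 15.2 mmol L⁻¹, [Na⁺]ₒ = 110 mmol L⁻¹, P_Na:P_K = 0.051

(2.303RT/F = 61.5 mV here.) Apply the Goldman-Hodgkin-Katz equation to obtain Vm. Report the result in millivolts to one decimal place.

-70.0 mV

Vm = 61.5 · log₁₀[(Σ P·[cation]ₒ + Σ P·[anion]ᵢ) / (Σ P·[cation]ᵢ + Σ P·[anion]ₒ)]
Numerator = 1×5.64 + 0.051×110 = 11.25
Denominator = 1×154 + 0.051×15.2 = 154.8
Vm = 61.5 · log₁₀(0.072686) = 61.5 × (-1.1385) = -70.02 mV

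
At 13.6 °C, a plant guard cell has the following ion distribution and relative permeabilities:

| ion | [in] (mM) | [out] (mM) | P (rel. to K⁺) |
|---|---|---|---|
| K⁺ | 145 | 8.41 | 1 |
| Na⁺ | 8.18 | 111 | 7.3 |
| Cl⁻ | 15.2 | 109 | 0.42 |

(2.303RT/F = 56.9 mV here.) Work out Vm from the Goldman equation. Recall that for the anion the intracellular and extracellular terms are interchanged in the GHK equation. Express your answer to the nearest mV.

Vm = 56.9 · log₁₀[(Σ P·[cation]ₒ + Σ P·[anion]ᵢ) / (Σ P·[cation]ᵢ + Σ P·[anion]ₒ)]
Numerator = 1×8.41 + 7.3×111 + 0.42×15.2 = 825.1
Denominator = 1×145 + 7.3×8.18 + 0.42×109 = 250.5
Vm = 56.9 · log₁₀(3.2939) = 56.9 × (0.5177) = 29.46 mV

29 mV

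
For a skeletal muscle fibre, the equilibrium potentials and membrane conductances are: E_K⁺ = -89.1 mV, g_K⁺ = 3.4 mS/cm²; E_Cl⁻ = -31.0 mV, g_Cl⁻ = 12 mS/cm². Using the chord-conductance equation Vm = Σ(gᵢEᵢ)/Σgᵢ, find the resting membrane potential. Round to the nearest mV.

Σ gᵢEᵢ = 3.4·(-89.1) + 12·(-31.0) = -674.94
Σ gᵢ = 3.4 + 12 = 15.4
Vm = -674.94 / 15.4 = -43.83 mV

-44 mV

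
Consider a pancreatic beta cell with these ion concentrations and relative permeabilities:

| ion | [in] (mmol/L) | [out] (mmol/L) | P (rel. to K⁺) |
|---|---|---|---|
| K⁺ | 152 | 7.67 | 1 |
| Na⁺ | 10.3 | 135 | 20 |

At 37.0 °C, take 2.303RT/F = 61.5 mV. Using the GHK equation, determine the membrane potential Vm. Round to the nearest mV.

54 mV

Vm = 61.5 · log₁₀[(Σ P·[cation]ₒ + Σ P·[anion]ᵢ) / (Σ P·[cation]ᵢ + Σ P·[anion]ₒ)]
Numerator = 1×7.67 + 20×135 = 2708
Denominator = 1×152 + 20×10.3 = 358
Vm = 61.5 · log₁₀(7.5633) = 61.5 × (0.8787) = 54.04 mV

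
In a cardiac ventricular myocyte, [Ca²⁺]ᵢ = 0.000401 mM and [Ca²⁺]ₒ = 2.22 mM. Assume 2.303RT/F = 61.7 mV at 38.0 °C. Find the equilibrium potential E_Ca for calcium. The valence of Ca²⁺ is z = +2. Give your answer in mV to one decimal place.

115.5 mV

E = (61.7/z) · log₁₀([Ca²⁺]_out/[Ca²⁺]_in) with z = +2.
= (61.7/2) · log₁₀(2.22/0.000401) = 30.85 · log₁₀(5536)
= 30.85 · (3.7432) = 115.48 mV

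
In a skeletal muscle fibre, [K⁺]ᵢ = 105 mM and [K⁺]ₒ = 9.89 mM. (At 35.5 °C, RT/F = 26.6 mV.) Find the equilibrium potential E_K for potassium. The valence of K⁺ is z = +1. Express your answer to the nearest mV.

E = (26.6/z) · ln([K⁺]_out/[K⁺]_in) with z = +1.
= (26.6/1) · ln(9.89/105) = 26.60 · ln(0.09419)
= 26.60 · (-2.3624) = -62.84 mV

-63 mV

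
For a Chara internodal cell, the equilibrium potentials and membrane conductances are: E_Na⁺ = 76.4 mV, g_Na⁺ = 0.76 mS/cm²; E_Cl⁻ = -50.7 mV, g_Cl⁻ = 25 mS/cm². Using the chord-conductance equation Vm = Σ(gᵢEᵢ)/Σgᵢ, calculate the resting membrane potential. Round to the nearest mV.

-47 mV

Σ gᵢEᵢ = 0.76·(76.4) + 25·(-50.7) = -1209.44
Σ gᵢ = 0.76 + 25 = 25.76
Vm = -1209.44 / 25.76 = -46.95 mV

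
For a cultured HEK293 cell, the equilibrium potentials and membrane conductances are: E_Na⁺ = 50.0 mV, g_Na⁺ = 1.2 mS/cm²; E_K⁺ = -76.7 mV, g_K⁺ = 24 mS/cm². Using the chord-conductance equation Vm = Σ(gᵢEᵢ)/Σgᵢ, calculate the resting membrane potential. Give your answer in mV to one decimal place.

-70.7 mV

Σ gᵢEᵢ = 1.2·(50.0) + 24·(-76.7) = -1780.80
Σ gᵢ = 1.2 + 24 = 25.2
Vm = -1780.80 / 25.2 = -70.67 mV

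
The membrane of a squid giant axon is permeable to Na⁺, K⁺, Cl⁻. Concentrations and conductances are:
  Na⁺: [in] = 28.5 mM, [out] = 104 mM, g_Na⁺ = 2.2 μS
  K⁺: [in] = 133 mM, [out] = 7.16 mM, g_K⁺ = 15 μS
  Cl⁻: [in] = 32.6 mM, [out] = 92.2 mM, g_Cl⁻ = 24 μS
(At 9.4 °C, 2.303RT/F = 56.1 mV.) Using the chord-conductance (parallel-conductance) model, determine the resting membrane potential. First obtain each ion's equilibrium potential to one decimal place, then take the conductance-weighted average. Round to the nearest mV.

E_Na⁺ = (56.1/1)·log₁₀(104/28.5) = 31.5 mV
E_K⁺ = (56.1/1)·log₁₀(7.16/133) = -71.2 mV
E_Cl⁻ = (56.1/-1)·log₁₀(92.2/32.6) = -25.3 mV
Vm = (Σ gᵢEᵢ)/(Σ gᵢ) = (2.2·31.5 + 15·-71.2 + 24·-25.3) / (2.2 + 15 + 24)
= -1605.90 / 41.2 = -38.98 mV

-39 mV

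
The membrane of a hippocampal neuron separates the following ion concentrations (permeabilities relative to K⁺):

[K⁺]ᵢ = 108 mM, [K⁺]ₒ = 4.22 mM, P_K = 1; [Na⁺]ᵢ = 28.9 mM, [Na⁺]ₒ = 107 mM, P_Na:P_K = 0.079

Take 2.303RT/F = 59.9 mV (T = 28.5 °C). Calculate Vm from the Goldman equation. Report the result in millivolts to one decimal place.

Vm = 59.9 · log₁₀[(Σ P·[cation]ₒ + Σ P·[anion]ᵢ) / (Σ P·[cation]ᵢ + Σ P·[anion]ₒ)]
Numerator = 1×4.22 + 0.079×107 = 12.67
Denominator = 1×108 + 0.079×28.9 = 110.3
Vm = 59.9 · log₁₀(0.11491) = 59.9 × (-0.9396) = -56.28 mV

-56.3 mV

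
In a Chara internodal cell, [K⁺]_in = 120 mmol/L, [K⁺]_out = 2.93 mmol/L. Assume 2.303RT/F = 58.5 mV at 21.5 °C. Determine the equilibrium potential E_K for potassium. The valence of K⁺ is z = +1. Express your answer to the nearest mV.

E = (58.5/z) · log₁₀([K⁺]_out/[K⁺]_in) with z = +1.
= (58.5/1) · log₁₀(2.93/120) = 58.50 · log₁₀(0.02442)
= 58.50 · (-1.6123) = -94.32 mV

-94 mV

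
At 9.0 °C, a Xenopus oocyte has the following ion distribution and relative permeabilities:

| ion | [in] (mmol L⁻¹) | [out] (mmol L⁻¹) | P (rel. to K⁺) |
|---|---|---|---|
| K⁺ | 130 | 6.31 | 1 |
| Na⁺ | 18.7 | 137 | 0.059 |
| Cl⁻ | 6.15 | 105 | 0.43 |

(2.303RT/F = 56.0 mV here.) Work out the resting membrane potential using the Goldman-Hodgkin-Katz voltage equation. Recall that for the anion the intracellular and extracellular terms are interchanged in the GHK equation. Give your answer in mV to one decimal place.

Vm = 56.0 · log₁₀[(Σ P·[cation]ₒ + Σ P·[anion]ᵢ) / (Σ P·[cation]ᵢ + Σ P·[anion]ₒ)]
Numerator = 1×6.31 + 0.059×137 + 0.43×6.15 = 17.04
Denominator = 1×130 + 0.059×18.7 + 0.43×105 = 176.3
Vm = 56.0 · log₁₀(0.096665) = 56.0 × (-1.0147) = -56.82 mV

-56.8 mV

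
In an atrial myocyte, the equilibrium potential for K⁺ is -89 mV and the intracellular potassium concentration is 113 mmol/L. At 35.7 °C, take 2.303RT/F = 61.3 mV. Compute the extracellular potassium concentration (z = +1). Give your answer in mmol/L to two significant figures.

4.0 mmol/L

Nernst: E = (61.3/1) · log₁₀([out]/[in]), so log₁₀([out]/[in]) = -89.0 × 1 / 61.3 = -1.4519.
[out]/[in] = 10^(-1.4519) = 0.03533.
[out] = 0.03533 × 113 = 3.992 mmol/L.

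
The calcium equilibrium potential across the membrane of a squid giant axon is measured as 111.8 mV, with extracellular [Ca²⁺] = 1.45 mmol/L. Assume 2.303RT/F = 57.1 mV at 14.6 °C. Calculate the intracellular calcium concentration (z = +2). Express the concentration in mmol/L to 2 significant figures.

0.00018 mmol/L

Nernst: E = (57.1/2) · log₁₀([out]/[in]), so log₁₀([out]/[in]) = 111.8 × 2 / 57.1 = 3.9159.
[out]/[in] = 10^(3.9159) = 8240.
[in] = 1.45 / 8240 = 0.000176 mmol/L.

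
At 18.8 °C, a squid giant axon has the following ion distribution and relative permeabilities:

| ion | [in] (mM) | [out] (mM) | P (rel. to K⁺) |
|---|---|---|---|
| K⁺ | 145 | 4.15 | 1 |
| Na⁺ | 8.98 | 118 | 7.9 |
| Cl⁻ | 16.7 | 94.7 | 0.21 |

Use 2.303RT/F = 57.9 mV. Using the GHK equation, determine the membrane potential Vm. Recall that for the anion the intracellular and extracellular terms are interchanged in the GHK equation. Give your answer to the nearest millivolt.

Vm = 57.9 · log₁₀[(Σ P·[cation]ₒ + Σ P·[anion]ᵢ) / (Σ P·[cation]ᵢ + Σ P·[anion]ₒ)]
Numerator = 1×4.15 + 7.9×118 + 0.21×16.7 = 939.9
Denominator = 1×145 + 7.9×8.98 + 0.21×94.7 = 235.8
Vm = 57.9 · log₁₀(3.9853) = 57.9 × (0.6005) = 34.77 mV

35 mV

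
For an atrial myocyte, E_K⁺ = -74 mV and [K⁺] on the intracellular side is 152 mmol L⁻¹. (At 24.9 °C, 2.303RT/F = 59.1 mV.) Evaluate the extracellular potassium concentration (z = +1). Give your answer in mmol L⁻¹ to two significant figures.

Nernst: E = (59.1/1) · log₁₀([out]/[in]), so log₁₀([out]/[in]) = -74.0 × 1 / 59.1 = -1.2521.
[out]/[in] = 10^(-1.2521) = 0.05596.
[out] = 0.05596 × 152 = 8.506 mmol L⁻¹.

8.5 mmol L⁻¹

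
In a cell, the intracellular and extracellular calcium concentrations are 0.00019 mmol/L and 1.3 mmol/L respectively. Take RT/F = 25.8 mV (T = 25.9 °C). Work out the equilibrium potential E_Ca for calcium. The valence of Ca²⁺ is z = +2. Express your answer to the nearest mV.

114 mV

E = (25.8/z) · ln([Ca²⁺]_out/[Ca²⁺]_in) with z = +2.
= (25.8/2) · ln(1.3/0.00019) = 12.90 · ln(6842)
= 12.90 · (8.8309) = 113.92 mV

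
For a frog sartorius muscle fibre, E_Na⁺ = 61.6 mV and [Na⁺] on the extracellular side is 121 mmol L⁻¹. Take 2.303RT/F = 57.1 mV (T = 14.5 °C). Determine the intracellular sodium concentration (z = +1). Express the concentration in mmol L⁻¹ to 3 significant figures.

Nernst: E = (57.1/1) · log₁₀([out]/[in]), so log₁₀([out]/[in]) = 61.6 × 1 / 57.1 = 1.0788.
[out]/[in] = 10^(1.0788) = 11.99.
[in] = 121 / 11.99 = 10.09 mmol L⁻¹.

10.1 mmol L⁻¹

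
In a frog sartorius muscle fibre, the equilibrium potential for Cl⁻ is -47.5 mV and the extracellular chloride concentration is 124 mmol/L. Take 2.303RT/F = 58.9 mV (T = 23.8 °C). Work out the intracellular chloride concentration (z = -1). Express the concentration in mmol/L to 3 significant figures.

19.4 mmol/L

Nernst: E = (58.9/-1) · log₁₀([out]/[in]), so log₁₀([out]/[in]) = -47.5 × -1 / 58.9 = 0.8065.
[out]/[in] = 10^(0.8065) = 6.404.
[in] = 124 / 6.404 = 19.36 mmol/L.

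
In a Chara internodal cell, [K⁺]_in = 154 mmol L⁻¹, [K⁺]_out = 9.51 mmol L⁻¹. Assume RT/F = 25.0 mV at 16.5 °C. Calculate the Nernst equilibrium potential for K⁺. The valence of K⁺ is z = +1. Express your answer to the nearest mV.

-70 mV

E = (25.0/z) · ln([K⁺]_out/[K⁺]_in) with z = +1.
= (25.0/1) · ln(9.51/154) = 25.00 · ln(0.06175)
= 25.00 · (-2.7846) = -69.62 mV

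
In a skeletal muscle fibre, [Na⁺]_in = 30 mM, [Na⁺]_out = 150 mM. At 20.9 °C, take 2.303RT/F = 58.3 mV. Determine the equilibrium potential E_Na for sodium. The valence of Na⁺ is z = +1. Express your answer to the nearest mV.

E = (58.3/z) · log₁₀([Na⁺]_out/[Na⁺]_in) with z = +1.
= (58.3/1) · log₁₀(150/30) = 58.30 · log₁₀(5)
= 58.30 · (0.6990) = 40.75 mV

41 mV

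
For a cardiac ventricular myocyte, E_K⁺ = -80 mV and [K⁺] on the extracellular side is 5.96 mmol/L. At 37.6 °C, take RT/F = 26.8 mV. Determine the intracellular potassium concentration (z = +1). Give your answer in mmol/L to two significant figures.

Nernst: E = (26.8/1) · ln([out]/[in]), so ln([out]/[in]) = -80.0 × 1 / 26.8 = -2.9851.
[out]/[in] = e^(-2.9851) = 0.05054.
[in] = 5.96 / 0.05054 = 117.9 mmol/L.

120 mmol/L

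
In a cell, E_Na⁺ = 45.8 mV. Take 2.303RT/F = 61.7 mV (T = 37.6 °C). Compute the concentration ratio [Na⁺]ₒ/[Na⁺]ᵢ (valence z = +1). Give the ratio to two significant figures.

5.5

log₁₀([out]/[in]) = E·z/(61.7) = 45.8 × 1 / 61.7 = 0.7423
[out]/[in] = 10^(0.7423) = 5.525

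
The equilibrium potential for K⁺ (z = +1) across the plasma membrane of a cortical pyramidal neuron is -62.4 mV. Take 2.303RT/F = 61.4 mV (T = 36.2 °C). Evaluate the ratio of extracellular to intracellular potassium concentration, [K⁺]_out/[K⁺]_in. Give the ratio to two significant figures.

log₁₀([out]/[in]) = E·z/(61.4) = -62.4 × 1 / 61.4 = -1.0163
[out]/[in] = 10^(-1.0163) = 0.09632

0.096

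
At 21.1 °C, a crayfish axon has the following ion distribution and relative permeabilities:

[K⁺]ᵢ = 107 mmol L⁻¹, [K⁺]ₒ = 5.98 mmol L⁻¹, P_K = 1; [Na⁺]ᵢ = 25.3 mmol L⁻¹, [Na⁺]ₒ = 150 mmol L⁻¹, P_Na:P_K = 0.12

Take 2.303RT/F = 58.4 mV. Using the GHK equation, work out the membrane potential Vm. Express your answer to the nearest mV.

Vm = 58.4 · log₁₀[(Σ P·[cation]ₒ + Σ P·[anion]ᵢ) / (Σ P·[cation]ᵢ + Σ P·[anion]ₒ)]
Numerator = 1×5.98 + 0.12×150 = 23.98
Denominator = 1×107 + 0.12×25.3 = 110
Vm = 58.4 · log₁₀(0.21793) = 58.4 × (-0.6617) = -38.64 mV

-39 mV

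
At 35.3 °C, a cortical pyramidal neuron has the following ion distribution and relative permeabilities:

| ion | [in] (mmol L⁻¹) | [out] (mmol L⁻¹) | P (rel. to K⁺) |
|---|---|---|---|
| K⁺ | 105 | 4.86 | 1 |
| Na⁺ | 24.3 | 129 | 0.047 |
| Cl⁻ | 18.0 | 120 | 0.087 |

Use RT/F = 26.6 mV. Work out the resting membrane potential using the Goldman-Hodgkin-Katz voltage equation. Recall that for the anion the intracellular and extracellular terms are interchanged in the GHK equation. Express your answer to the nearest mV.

Vm = 26.6 · ln[(Σ P·[cation]ₒ + Σ P·[anion]ᵢ) / (Σ P·[cation]ᵢ + Σ P·[anion]ₒ)]
Numerator = 1×4.86 + 0.047×129 + 0.087×18.0 = 12.49
Denominator = 1×105 + 0.047×24.3 + 0.087×120 = 116.6
Vm = 26.6 · ln(0.10713) = 26.6 × (-2.2337) = -59.42 mV

-59 mV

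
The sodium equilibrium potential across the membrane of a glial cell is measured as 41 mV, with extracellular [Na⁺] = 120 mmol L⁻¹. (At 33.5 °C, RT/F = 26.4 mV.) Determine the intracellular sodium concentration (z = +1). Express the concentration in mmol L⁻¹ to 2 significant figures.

Nernst: E = (26.4/1) · ln([out]/[in]), so ln([out]/[in]) = 41.0 × 1 / 26.4 = 1.5530.
[out]/[in] = e^(1.5530) = 4.726.
[in] = 120 / 4.726 = 25.39 mmol L⁻¹.

25 mmol L⁻¹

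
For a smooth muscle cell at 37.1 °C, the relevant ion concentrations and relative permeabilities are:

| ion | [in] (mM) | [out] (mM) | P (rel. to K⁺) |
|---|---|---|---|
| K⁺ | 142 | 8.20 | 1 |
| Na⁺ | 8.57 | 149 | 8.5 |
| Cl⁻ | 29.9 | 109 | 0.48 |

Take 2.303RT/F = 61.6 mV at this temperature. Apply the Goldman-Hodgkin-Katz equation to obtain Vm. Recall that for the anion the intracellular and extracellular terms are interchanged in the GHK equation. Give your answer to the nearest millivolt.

42 mV

Vm = 61.6 · log₁₀[(Σ P·[cation]ₒ + Σ P·[anion]ᵢ) / (Σ P·[cation]ᵢ + Σ P·[anion]ₒ)]
Numerator = 1×8.20 + 8.5×149 + 0.48×29.9 = 1289
Denominator = 1×142 + 8.5×8.57 + 0.48×109 = 267.2
Vm = 61.6 · log₁₀(4.8249) = 61.6 × (0.6835) = 42.10 mV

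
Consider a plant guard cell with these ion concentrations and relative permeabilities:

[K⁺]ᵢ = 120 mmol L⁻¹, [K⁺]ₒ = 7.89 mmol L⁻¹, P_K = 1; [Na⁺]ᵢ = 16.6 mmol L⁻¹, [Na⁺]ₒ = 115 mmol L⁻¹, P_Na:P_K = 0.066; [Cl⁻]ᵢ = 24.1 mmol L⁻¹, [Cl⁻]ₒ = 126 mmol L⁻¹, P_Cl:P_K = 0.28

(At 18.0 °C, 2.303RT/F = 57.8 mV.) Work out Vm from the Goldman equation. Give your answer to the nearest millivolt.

Vm = 57.8 · log₁₀[(Σ P·[cation]ₒ + Σ P·[anion]ᵢ) / (Σ P·[cation]ᵢ + Σ P·[anion]ₒ)]
Numerator = 1×7.89 + 0.066×115 + 0.28×24.1 = 22.23
Denominator = 1×120 + 0.066×16.6 + 0.28×126 = 156.4
Vm = 57.8 · log₁₀(0.14214) = 57.8 × (-0.8473) = -48.97 mV

-49 mV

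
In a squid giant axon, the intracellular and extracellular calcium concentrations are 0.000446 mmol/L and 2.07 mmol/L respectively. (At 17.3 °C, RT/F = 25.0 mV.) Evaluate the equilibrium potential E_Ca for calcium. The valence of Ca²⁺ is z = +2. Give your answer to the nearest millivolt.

106 mV

E = (25.0/z) · ln([Ca²⁺]_out/[Ca²⁺]_in) with z = +2.
= (25.0/2) · ln(2.07/0.000446) = 12.50 · ln(4641)
= 12.50 · (8.4427) = 105.53 mV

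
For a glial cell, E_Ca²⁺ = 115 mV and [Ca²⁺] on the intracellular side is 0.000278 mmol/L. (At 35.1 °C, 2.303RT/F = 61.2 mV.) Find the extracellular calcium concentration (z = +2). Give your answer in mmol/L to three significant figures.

1.59 mmol/L

Nernst: E = (61.2/2) · log₁₀([out]/[in]), so log₁₀([out]/[in]) = 115.0 × 2 / 61.2 = 3.7582.
[out]/[in] = 10^(3.7582) = 5730.
[out] = 5730 × 0.000278 = 1.593 mmol/L.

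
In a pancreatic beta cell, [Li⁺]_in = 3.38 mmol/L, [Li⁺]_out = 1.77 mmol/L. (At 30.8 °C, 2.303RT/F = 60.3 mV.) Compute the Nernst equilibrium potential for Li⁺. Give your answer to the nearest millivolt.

-17 mV

E = (60.3/z) · log₁₀([Li⁺]_out/[Li⁺]_in) with z = +1.
= (60.3/1) · log₁₀(1.77/3.38) = 60.30 · log₁₀(0.5237)
= 60.30 · (-0.2809) = -16.94 mV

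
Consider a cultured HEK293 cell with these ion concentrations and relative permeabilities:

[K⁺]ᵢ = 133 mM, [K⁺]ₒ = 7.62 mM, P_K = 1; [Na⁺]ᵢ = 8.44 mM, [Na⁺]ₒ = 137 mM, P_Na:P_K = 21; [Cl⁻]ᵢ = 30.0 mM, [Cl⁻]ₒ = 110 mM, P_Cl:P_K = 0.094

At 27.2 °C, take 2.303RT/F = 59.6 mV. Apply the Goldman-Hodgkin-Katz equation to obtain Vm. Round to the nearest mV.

57 mV

Vm = 59.6 · log₁₀[(Σ P·[cation]ₒ + Σ P·[anion]ᵢ) / (Σ P·[cation]ᵢ + Σ P·[anion]ₒ)]
Numerator = 1×7.62 + 21×137 + 0.094×30.0 = 2887
Denominator = 1×133 + 21×8.44 + 0.094×110 = 320.6
Vm = 59.6 · log₁₀(9.0069) = 59.6 × (0.9546) = 56.89 mV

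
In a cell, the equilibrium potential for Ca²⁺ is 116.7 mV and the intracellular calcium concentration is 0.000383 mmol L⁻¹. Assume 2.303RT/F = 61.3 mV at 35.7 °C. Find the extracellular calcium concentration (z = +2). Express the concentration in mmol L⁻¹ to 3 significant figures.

Nernst: E = (61.3/2) · log₁₀([out]/[in]), so log₁₀([out]/[in]) = 116.7 × 2 / 61.3 = 3.8075.
[out]/[in] = 10^(3.8075) = 6420.
[out] = 6420 × 0.000383 = 2.459 mmol L⁻¹.

2.46 mmol L⁻¹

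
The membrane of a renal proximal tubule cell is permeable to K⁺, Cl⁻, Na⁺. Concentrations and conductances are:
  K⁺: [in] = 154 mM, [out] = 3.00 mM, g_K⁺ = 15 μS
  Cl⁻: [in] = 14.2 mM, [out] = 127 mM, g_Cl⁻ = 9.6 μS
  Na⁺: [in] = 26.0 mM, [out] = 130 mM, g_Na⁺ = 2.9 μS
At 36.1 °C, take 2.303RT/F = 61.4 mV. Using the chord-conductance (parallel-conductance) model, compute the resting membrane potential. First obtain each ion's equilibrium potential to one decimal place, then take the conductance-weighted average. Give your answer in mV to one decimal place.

E_K⁺ = (61.4/1)·log₁₀(3.00/154) = -105.0 mV
E_Cl⁻ = (61.4/-1)·log₁₀(127/14.2) = -58.4 mV
E_Na⁺ = (61.4/1)·log₁₀(130/26.0) = 42.9 mV
Vm = (Σ gᵢEᵢ)/(Σ gᵢ) = (15·-105.0 + 9.6·-58.4 + 2.9·42.9) / (15 + 9.6 + 2.9)
= -2011.23 / 27.5 = -73.14 mV

-73.1 mV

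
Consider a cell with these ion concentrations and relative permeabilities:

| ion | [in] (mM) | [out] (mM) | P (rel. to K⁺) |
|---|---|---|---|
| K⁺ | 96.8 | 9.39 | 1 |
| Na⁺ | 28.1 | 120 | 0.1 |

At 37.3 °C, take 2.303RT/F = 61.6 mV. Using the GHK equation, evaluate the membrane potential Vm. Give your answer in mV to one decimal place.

-41.2 mV

Vm = 61.6 · log₁₀[(Σ P·[cation]ₒ + Σ P·[anion]ᵢ) / (Σ P·[cation]ᵢ + Σ P·[anion]ₒ)]
Numerator = 1×9.39 + 0.1×120 = 21.39
Denominator = 1×96.8 + 0.1×28.1 = 99.61
Vm = 61.6 · log₁₀(0.21474) = 61.6 × (-0.6681) = -41.15 mV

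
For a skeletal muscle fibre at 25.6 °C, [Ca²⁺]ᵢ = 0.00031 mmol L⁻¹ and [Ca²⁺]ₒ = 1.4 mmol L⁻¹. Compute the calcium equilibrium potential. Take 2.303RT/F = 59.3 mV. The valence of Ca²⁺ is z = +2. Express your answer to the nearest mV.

108 mV

E = (59.3/z) · log₁₀([Ca²⁺]_out/[Ca²⁺]_in) with z = +2.
= (59.3/2) · log₁₀(1.4/0.00031) = 29.65 · log₁₀(4516)
= 29.65 · (3.6548) = 108.36 mV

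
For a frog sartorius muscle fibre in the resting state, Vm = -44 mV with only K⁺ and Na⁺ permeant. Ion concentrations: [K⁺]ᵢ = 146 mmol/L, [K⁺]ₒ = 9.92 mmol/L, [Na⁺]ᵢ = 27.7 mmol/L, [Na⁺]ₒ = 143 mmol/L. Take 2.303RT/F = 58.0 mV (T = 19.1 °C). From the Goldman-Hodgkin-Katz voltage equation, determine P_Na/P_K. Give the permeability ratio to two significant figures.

Let α = P_Na/P_K. GHK: Vm = 58.0·log₁₀[(Kₒ + α·Naₒ)/(Kᵢ + α·Naᵢ)].
10^(Vm/58.0) = 10^(-44.0/58.0) = 0.17433
So 0.17433·(Kᵢ + α·Naᵢ) = Kₒ + α·Naₒ → α = (0.17433·146.0 − 9.92) / (143.0 − 0.17433·27.7)
α = (25.45 − 9.92) / (143.0 − 4.829) = 15.53/138.2 = 0.1124

0.11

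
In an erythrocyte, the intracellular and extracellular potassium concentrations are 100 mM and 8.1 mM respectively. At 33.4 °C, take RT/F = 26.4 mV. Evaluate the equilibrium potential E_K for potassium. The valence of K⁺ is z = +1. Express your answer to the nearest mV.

-66 mV

E = (26.4/z) · ln([K⁺]_out/[K⁺]_in) with z = +1.
= (26.4/1) · ln(8.1/100) = 26.40 · ln(0.081)
= 26.40 · (-2.5133) = -66.35 mV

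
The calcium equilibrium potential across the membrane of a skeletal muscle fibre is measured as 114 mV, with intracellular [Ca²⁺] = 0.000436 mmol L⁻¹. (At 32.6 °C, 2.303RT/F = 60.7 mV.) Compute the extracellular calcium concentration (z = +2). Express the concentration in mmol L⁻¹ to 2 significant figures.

Nernst: E = (60.7/2) · log₁₀([out]/[in]), so log₁₀([out]/[in]) = 114.0 × 2 / 60.7 = 3.7562.
[out]/[in] = 10^(3.7562) = 5704.
[out] = 5704 × 0.000436 = 2.487 mmol L⁻¹.

2.5 mmol L⁻¹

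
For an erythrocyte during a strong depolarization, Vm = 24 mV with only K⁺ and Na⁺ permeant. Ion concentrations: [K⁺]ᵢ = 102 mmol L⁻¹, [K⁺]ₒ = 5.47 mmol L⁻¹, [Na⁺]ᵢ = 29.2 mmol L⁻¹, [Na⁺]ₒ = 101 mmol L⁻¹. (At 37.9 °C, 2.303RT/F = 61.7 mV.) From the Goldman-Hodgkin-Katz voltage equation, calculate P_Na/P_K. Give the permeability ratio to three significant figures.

Let α = P_Na/P_K. GHK: Vm = 61.7·log₁₀[(Kₒ + α·Naₒ)/(Kᵢ + α·Naᵢ)].
10^(Vm/61.7) = 10^(24.0/61.7) = 2.4489
So 2.4489·(Kᵢ + α·Naᵢ) = Kₒ + α·Naₒ → α = (2.4489·102.0 − 5.47) / (101.0 − 2.4489·29.2)
α = (249.8 − 5.47) / (101.0 − 71.51) = 244.3/29.49 = 8.285

8.28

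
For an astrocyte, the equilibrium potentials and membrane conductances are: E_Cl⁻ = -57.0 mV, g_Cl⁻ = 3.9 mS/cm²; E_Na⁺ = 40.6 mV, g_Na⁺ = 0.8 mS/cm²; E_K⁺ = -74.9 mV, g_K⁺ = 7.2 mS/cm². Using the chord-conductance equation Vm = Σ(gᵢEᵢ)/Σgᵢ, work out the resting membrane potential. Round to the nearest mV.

Σ gᵢEᵢ = 3.9·(-57.0) + 0.8·(40.6) + 7.2·(-74.9) = -729.10
Σ gᵢ = 3.9 + 0.8 + 7.2 = 11.9
Vm = -729.10 / 11.9 = -61.27 mV

-61 mV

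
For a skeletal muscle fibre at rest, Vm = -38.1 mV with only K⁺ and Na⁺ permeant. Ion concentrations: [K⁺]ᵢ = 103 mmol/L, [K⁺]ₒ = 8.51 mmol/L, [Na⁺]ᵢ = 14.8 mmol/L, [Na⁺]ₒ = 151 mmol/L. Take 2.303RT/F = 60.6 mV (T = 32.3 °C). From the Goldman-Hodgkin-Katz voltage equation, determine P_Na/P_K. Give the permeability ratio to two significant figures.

0.11

Let α = P_Na/P_K. GHK: Vm = 60.6·log₁₀[(Kₒ + α·Naₒ)/(Kᵢ + α·Naᵢ)].
10^(Vm/60.6) = 10^(-38.1/60.6) = 0.23512
So 0.23512·(Kᵢ + α·Naᵢ) = Kₒ + α·Naₒ → α = (0.23512·103.0 − 8.51) / (151.0 − 0.23512·14.8)
α = (24.22 − 8.51) / (151.0 − 3.48) = 15.71/147.5 = 0.1065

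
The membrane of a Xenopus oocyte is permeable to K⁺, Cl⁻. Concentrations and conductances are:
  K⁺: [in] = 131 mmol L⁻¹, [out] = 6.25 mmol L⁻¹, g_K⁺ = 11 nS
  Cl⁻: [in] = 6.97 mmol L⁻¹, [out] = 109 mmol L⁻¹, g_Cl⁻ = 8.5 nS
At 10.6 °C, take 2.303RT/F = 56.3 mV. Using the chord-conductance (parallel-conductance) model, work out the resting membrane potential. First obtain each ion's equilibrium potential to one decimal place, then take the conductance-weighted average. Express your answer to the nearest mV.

-71 mV

E_K⁺ = (56.3/1)·log₁₀(6.25/131) = -74.4 mV
E_Cl⁻ = (56.3/-1)·log₁₀(109/6.97) = -67.2 mV
Vm = (Σ gᵢEᵢ)/(Σ gᵢ) = (11·-74.4 + 8.5·-67.2) / (11 + 8.5)
= -1389.60 / 19.5 = -71.26 mV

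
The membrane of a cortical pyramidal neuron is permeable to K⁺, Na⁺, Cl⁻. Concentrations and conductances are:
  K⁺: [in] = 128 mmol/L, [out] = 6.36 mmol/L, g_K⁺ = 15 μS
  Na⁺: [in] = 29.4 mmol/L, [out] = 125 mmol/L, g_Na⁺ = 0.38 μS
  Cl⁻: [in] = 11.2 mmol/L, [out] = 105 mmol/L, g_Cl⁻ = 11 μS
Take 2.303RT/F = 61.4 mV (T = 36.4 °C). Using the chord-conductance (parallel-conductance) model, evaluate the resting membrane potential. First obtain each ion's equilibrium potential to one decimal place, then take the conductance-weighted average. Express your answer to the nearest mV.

-70 mV

E_K⁺ = (61.4/1)·log₁₀(6.36/128) = -80.1 mV
E_Na⁺ = (61.4/1)·log₁₀(125/29.4) = 38.6 mV
E_Cl⁻ = (61.4/-1)·log₁₀(105/11.2) = -59.7 mV
Vm = (Σ gᵢEᵢ)/(Σ gᵢ) = (15·-80.1 + 0.38·38.6 + 11·-59.7) / (15 + 0.38 + 11)
= -1843.53 / 26.38 = -69.88 mV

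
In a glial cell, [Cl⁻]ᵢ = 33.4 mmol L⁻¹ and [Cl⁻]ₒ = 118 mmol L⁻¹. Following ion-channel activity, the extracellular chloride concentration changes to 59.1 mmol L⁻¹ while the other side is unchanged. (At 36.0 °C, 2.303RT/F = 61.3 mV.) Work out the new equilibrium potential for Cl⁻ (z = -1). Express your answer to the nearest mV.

-15 mV

After the shift: [Cl⁻]_out = 59.1, [Cl⁻]_in = 33.4 mmol L⁻¹.
E_new = (61.3/-1)·log₁₀(59.1/33.4) = -61.30 · (0.2478) = -15.19 mV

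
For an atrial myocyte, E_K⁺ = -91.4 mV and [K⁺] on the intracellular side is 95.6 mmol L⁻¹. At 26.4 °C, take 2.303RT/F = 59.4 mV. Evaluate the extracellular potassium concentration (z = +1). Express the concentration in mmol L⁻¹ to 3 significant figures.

2.77 mmol L⁻¹

Nernst: E = (59.4/1) · log₁₀([out]/[in]), so log₁₀([out]/[in]) = -91.4 × 1 / 59.4 = -1.5387.
[out]/[in] = 10^(-1.5387) = 0.02893.
[out] = 0.02893 × 95.6 = 2.765 mmol L⁻¹.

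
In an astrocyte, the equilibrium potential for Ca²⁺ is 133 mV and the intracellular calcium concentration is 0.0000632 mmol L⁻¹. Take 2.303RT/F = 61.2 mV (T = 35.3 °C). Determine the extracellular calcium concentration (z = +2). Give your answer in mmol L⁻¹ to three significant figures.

Nernst: E = (61.2/2) · log₁₀([out]/[in]), so log₁₀([out]/[in]) = 133.0 × 2 / 61.2 = 4.3464.
[out]/[in] = 10^(4.3464) = 2.22e+04.
[out] = 2.22e+04 × 0.0000632 = 1.403 mmol L⁻¹.

1.40 mmol L⁻¹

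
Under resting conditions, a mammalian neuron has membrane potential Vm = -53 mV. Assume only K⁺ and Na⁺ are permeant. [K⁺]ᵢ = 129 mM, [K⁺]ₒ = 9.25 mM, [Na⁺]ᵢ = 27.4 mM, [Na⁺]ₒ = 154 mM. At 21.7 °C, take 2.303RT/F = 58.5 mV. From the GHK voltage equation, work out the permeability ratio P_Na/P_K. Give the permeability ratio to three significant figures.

0.0449

Let α = P_Na/P_K. GHK: Vm = 58.5·log₁₀[(Kₒ + α·Naₒ)/(Kᵢ + α·Naᵢ)].
10^(Vm/58.5) = 10^(-53.0/58.5) = 0.12417
So 0.12417·(Kᵢ + α·Naᵢ) = Kₒ + α·Naₒ → α = (0.12417·129.0 − 9.25) / (154.0 − 0.12417·27.4)
α = (16.02 − 9.25) / (154.0 − 3.402) = 6.768/150.6 = 0.04494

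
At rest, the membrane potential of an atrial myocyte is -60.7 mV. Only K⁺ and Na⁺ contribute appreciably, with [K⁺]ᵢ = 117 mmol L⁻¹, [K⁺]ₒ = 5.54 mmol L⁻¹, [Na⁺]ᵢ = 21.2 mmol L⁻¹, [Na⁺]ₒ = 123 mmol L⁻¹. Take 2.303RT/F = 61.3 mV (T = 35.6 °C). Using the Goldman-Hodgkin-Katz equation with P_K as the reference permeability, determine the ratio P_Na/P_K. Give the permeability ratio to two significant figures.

Let α = P_Na/P_K. GHK: Vm = 61.3·log₁₀[(Kₒ + α·Naₒ)/(Kᵢ + α·Naᵢ)].
10^(Vm/61.3) = 10^(-60.7/61.3) = 0.10228
So 0.10228·(Kᵢ + α·Naᵢ) = Kₒ + α·Naₒ → α = (0.10228·117.0 − 5.54) / (123.0 − 0.10228·21.2)
α = (11.97 − 5.54) / (123.0 − 2.168) = 6.427/120.8 = 0.05319

0.053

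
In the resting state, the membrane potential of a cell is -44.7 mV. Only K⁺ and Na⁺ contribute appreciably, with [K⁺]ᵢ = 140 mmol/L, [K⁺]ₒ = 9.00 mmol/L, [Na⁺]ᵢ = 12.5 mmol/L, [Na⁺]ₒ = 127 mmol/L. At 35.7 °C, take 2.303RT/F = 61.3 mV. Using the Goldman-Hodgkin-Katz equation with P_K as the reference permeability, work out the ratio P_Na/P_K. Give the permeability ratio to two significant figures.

Let α = P_Na/P_K. GHK: Vm = 61.3·log₁₀[(Kₒ + α·Naₒ)/(Kᵢ + α·Naᵢ)].
10^(Vm/61.3) = 10^(-44.7/61.3) = 0.18655
So 0.18655·(Kᵢ + α·Naᵢ) = Kₒ + α·Naₒ → α = (0.18655·140.0 − 9.0) / (127.0 − 0.18655·12.5)
α = (26.12 − 9.0) / (127.0 − 2.332) = 17.12/124.7 = 0.1373

0.14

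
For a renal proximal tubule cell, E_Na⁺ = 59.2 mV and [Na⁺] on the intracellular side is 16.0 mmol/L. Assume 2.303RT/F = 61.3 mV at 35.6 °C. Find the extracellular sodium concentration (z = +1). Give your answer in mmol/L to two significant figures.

Nernst: E = (61.3/1) · log₁₀([out]/[in]), so log₁₀([out]/[in]) = 59.2 × 1 / 61.3 = 0.9657.
[out]/[in] = 10^(0.9657) = 9.241.
[out] = 9.241 × 16.0 = 147.9 mmol/L.

150 mmol/L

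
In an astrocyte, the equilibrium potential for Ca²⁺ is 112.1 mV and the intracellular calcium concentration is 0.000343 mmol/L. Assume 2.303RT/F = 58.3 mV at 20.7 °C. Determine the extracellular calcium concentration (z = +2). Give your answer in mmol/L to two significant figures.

2.4 mmol/L

Nernst: E = (58.3/2) · log₁₀([out]/[in]), so log₁₀([out]/[in]) = 112.1 × 2 / 58.3 = 3.8456.
[out]/[in] = 10^(3.8456) = 7009.
[out] = 7009 × 0.000343 = 2.404 mmol/L.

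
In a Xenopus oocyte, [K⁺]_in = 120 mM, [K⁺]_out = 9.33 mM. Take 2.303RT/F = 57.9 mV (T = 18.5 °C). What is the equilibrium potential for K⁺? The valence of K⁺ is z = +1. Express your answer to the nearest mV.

-64 mV

E = (57.9/z) · log₁₀([K⁺]_out/[K⁺]_in) with z = +1.
= (57.9/1) · log₁₀(9.33/120) = 57.90 · log₁₀(0.07775)
= 57.90 · (-1.1093) = -64.23 mV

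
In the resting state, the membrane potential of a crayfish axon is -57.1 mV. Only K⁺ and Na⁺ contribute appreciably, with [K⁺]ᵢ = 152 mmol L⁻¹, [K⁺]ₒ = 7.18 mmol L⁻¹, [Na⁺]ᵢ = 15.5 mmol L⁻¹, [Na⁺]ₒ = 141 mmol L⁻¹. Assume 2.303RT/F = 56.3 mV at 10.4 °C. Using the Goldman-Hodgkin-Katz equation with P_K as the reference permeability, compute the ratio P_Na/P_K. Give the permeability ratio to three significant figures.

0.0540

Let α = P_Na/P_K. GHK: Vm = 56.3·log₁₀[(Kₒ + α·Naₒ)/(Kᵢ + α·Naᵢ)].
10^(Vm/56.3) = 10^(-57.1/56.3) = 0.096781
So 0.096781·(Kᵢ + α·Naᵢ) = Kₒ + α·Naₒ → α = (0.096781·152.0 − 7.18) / (141.0 − 0.096781·15.5)
α = (14.71 − 7.18) / (141.0 − 1.5) = 7.531/139.5 = 0.05398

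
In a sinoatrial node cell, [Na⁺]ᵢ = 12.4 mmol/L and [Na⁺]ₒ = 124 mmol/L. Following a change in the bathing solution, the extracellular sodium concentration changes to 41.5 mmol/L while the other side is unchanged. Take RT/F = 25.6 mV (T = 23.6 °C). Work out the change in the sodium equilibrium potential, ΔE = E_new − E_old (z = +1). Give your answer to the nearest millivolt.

E_old = (25.6/1)·ln(124/12.4) = 58.95 mV
E_new = (25.6/1)·ln(41.5/12.4) = 30.92 mV
ΔE = 30.92 − (58.95) = -28.02 mV

-28 mV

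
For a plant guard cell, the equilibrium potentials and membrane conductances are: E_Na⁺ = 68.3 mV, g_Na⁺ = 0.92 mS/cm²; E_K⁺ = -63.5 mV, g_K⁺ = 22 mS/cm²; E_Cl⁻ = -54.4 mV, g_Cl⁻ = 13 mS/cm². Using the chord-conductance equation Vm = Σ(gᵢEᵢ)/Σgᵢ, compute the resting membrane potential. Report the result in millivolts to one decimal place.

Σ gᵢEᵢ = 0.92·(68.3) + 22·(-63.5) + 13·(-54.4) = -2041.36
Σ gᵢ = 0.92 + 22 + 13 = 35.92
Vm = -2041.36 / 35.92 = -56.83 mV

-56.8 mV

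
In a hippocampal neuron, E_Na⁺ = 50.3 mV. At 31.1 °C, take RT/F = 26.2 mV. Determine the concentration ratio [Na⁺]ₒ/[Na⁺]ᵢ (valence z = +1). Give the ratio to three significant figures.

6.82

ln([out]/[in]) = E·z/(26.2) = 50.3 × 1 / 26.2 = 1.9198
[out]/[in] = e^(1.9198) = 6.82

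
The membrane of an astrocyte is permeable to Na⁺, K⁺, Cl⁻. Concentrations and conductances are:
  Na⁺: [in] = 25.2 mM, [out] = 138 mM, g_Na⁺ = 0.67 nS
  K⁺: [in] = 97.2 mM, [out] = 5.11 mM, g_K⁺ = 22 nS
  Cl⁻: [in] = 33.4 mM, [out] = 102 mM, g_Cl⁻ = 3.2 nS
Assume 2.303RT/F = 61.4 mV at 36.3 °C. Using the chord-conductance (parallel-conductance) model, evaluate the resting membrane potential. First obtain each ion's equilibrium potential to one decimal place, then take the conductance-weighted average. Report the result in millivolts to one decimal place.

E_Na⁺ = (61.4/1)·log₁₀(138/25.2) = 45.3 mV
E_K⁺ = (61.4/1)·log₁₀(5.11/97.2) = -78.5 mV
E_Cl⁻ = (61.4/-1)·log₁₀(102/33.4) = -29.8 mV
Vm = (Σ gᵢEᵢ)/(Σ gᵢ) = (0.67·45.3 + 22·-78.5 + 3.2·-29.8) / (0.67 + 22 + 3.2)
= -1792.01 / 25.87 = -69.27 mV

-69.3 mV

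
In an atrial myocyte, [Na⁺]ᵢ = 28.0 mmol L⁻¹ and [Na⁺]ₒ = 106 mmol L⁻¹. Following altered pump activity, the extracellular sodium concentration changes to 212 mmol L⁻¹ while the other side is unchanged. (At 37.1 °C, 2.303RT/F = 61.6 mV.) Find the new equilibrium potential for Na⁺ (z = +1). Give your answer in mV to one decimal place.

After the shift: [Na⁺]_out = 212, [Na⁺]_in = 28.0 mmol L⁻¹.
E_new = (61.6/1)·log₁₀(212/28.0) = 61.60 · (0.8792) = 54.16 mV

54.2 mV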